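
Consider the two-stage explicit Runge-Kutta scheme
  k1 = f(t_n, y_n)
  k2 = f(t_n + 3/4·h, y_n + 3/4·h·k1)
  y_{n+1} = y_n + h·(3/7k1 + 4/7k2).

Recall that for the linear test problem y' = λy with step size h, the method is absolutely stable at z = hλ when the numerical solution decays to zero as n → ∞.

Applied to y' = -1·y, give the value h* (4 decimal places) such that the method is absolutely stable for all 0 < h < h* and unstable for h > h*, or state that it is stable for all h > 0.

(-2.3333,0); λ=-1 ⇒ h* = (7/3)/1 = 2.3333.

With y'=λy (z=hλ):
  k1=λy_n ⇒ h·k1=z·y_n;  k2=λ(1+3/4z)y_n ⇒ h·k2=z(1+3/4z)y_n
  y_{n+1}/y_n = 1 + 3/7z + 4/7z(1+3/4z) = 1 + z + 3/7z²
  so R(z) = 1 + z + 3/7z².

Find x<0 with |R(x)|<1.
x=-1.39: |R|=0.4380
R=1: x+3/7x²=0 ⇒ x=−7/3=-2.3333; min R=1−1/(4·3/7)=0.4167>−1
Confirm numerically:
  x=-1.611: |R|=0.50128 <1
  x=-1.414: |R|=0.44288 <1
  x=-0.961: |R|=0.43479 <1
  x=-2.835: |R|=1.60952 >1
  x=-2.656: |R|=1.36729 >1
  x=-2.400: |R|=1.06857 >1
So |R|<1 on (-2.3333, 0).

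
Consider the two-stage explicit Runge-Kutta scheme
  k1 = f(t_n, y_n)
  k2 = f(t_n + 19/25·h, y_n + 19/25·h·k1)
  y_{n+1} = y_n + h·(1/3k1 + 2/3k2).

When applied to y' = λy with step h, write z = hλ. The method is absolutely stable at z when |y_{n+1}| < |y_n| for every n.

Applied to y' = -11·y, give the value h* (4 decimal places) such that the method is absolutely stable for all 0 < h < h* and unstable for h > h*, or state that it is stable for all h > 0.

On y'=λy, z=hλ:
  k1=λy_n ⇒ h·k1=z·y_n;  k2=λ(1+19/25z)y_n ⇒ h·k2=z(1+19/25z)y_n
  y_{n+1}/y_n = 1 + 1/3z + 2/3z(1+19/25z) = 1 + z + 38/75z²
  ⇒ R(z) = 1 + z + 38/75z².

Need |R(x)|<1, x<0.
x=-1.25: |R|=0.5417
R=1: x+38/75x²=0 ⇒ x=−75/38=-1.9737; min R=1−1/(4·38/75)=0.5066>−1
Confirm numerically:
  x=-1.906: |R|=0.93464 <1
  x=-1.479: |R|=0.62930 <1
  x=-1.472: |R|=0.62584 <1
  x=-0.948: |R|=0.50734 <1
  x=-2.538: |R|=1.72566 >1
  x=-2.444: |R|=1.58239 >1
  x=-2.262: |R|=1.33043 >1
So |R|<1 on (-1.9737, 0).

(-1.9737,0); λ=-11 ⇒ h* = (75/38)/11 = 0.1794.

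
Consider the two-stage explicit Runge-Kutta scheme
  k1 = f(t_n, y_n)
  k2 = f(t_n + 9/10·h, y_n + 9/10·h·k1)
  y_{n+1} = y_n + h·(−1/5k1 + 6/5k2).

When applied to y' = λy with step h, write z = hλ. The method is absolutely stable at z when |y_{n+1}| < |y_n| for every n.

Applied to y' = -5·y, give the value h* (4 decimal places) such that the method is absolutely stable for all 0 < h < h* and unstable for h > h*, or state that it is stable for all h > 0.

On y'=λy, z=hλ:
  k1=λy_n ⇒ h·k1=z·y_n;  k2=λ(1+9/10z)y_n ⇒ h·k2=z(1+9/10z)y_n
  y_{n+1}/y_n = 1 − 1/5z + 6/5z(1+9/10z) = 1 + z + 27/25z²
  R(z) = 1 + z + 27/25z².

Find x<0 with |R(x)|<1.
x=-1.53: |R|=1.9982
R=1: x+27/25x²=0 ⇒ x=−25/27=-0.9259; min R=1−1/(4·27/25)=0.7685>−1
Confirm numerically:
  x=-0.860: |R|=0.93877 <1
  x=-0.824: |R|=0.90929 <1
  x=-0.683: |R|=0.82081 <1
  x=-0.620: |R|=0.79515 <1
  x=-1.484: |R|=1.89444 >1
  x=-1.156: |R|=1.28724 >1
  x=-1.092: |R|=1.19586 >1
So |R|<1 on (-0.9259, 0).

(-0.9259,0); λ=-5 ⇒ h* = (25/27)/5 = 0.1852.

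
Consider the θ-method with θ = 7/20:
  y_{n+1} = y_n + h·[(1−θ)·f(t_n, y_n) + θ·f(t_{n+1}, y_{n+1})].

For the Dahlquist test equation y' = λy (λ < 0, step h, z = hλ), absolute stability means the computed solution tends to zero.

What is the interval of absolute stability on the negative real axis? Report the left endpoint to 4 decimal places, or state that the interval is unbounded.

(-6.6667, 0).

On y'=λy, z=hλ:
  y_{n+1} = y_n + z·[13/20·y_n + 7/20·y_{n+1}] ⇒ (1 − 7/20z)y_{n+1} = (1 + 13/20z)y_n
  ⇒ R(z) = (1 + 13/20z)/(1 − 7/20z).

Boundary: |R(x)|=1, x<0.
x=-1.12: |R|=0.1954
R=−1: 1+13/20x = −1+7/20x ⇒ -3/10x=2 ⇒ x=2/(-3/10)=-6.6667
Confirm numerically:
  x=-6.070: |R|=0.94271 <1
  x=-4.573: |R|=0.75847 <1
  x=-2.876: |R|=0.43327 <1
  x=-7.265: |R|=1.05067 >1
  x=-7.099: |R|=1.03722 >1
  x=-6.807: |R|=1.01245 >1
So |R|<1 on (-6.6667, 0).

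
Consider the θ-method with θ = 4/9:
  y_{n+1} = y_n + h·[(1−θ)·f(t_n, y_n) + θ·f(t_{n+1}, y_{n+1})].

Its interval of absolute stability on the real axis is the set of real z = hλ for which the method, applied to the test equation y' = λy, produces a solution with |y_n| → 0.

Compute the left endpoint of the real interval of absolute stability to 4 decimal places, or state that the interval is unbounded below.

Set f=λy, z=hλ:
  y_{n+1} = y_n + z·[5/9·y_n + 4/9·y_{n+1}] ⇒ (1 − 4/9z)y_{n+1} = (1 + 5/9z)y_n
  Hence R(z) = (1 + 5/9z)/(1 − 4/9z).

Find x<0 with |R(x)|<1.
x=-0.81: |R|=0.4044
R=−1: 1+5/9x = −1+4/9x ⇒ -1/9x=2 ⇒ x=2/(-1/9)=-18.0000
Confirm numerically:
  x=-17.461: |R|=0.99316 <1
  x=-13.445: |R|=0.92745 <1
  x=-10.359: |R|=0.84850 <1
  x=-18.492: |R|=1.00593 >1
  x=-18.299: |R|=1.00364 >1
  x=-18.150: |R|=1.00184 >1
Stable set (-18.0000, 0).

left endpoint -18.0000.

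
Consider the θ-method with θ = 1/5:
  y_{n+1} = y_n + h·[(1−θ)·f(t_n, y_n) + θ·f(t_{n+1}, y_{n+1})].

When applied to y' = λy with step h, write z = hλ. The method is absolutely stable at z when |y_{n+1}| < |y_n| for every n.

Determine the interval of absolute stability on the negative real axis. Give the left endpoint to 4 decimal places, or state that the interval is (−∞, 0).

Set f=λy, z=hλ:
  y_{n+1} = y_n + z·[4/5·y_n + 1/5·y_{n+1}] ⇒ (1 − 1/5z)y_{n+1} = (1 + 4/5z)y_n
  R(z) = (1 + 4/5z)/(1 − 1/5z).

Boundary: |R(x)|=1, x<0.
x=-1.31: |R|=0.0380
R=−1: 1+4/5x = −1+1/5x ⇒ -3/5x=2 ⇒ x=2/(-3/5)=-3.3333
Confirm numerically:
  x=-3.235: |R|=0.96418 <1
  x=-2.701: |R|=0.75367 <1
  x=-2.277: |R|=0.56452 <1
  x=-3.692: |R|=1.12379 >1
  x=-3.488: |R|=1.05467 >1
So |R|<1 on (-3.3333, 0).

z∈(-3.3333,0).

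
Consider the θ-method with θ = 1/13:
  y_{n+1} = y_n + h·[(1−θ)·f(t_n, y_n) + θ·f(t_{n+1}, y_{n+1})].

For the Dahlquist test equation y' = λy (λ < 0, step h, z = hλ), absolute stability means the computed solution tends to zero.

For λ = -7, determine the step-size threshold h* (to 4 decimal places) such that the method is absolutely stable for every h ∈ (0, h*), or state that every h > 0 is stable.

With y'=λy (z=hλ):
  y_{n+1} = y_n + z·[12/13·y_n + 1/13·y_{n+1}] ⇒ (1 − 1/13z)y_{n+1} = (1 + 12/13z)y_n
  Hence R(z) = (1 + 12/13z)/(1 − 1/13z).

Find x<0 with |R(x)|<1.
x=-0.69: |R|=0.3448
R=−1: 1+12/13x = −1+1/13x ⇒ -11/13x=2 ⇒ x=2/(-11/13)=-2.3636
Confirm numerically:
  x=-1.923: |R|=0.67520 <1
  x=-1.084: |R|=0.00057 <1
  x=-1.073: |R|=0.00881 <1
  x=-2.930: |R|=1.39109 >1
  x=-2.835: |R|=1.32744 >1
  x=-2.664: |R|=1.21093 >1
Stable set (-2.3636, 0).

(-2.3636,0); λ=-7 ⇒ h* = (26/11)/7 = 0.3377.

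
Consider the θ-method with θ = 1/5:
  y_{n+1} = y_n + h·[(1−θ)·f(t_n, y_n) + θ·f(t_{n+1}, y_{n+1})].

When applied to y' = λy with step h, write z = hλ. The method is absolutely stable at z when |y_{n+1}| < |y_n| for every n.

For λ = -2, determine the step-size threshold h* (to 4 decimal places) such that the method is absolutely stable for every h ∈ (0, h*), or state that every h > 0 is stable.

(-3.3333,0); λ=-2 ⇒ h* = (10/3)/2 = 1.6667.

Set f=λy, z=hλ:
  y_{n+1} = y_n + z·[4/5·y_n + 1/5·y_{n+1}] ⇒ (1 − 1/5z)y_{n+1} = (1 + 4/5z)y_n
  so R(z) = (1 + 4/5z)/(1 − 1/5z).

Solve |R(x)|<1 on ℝ⁻.
x=-0.8: |R|=0.3103
R=−1: 1+4/5x = −1+1/5x ⇒ -3/5x=2 ⇒ x=2/(-3/5)=-3.3333
Confirm numerically:
  x=-2.083: |R|=0.47042 <1
  x=-1.619: |R|=0.22299 <1
  x=-1.559: |R|=0.18844 <1
  x=-1.508: |R|=0.15857 <1
  x=-3.920: |R|=1.19731 >1
  x=-3.388: |R|=1.01955 >1
Interval (-3.3333, 0).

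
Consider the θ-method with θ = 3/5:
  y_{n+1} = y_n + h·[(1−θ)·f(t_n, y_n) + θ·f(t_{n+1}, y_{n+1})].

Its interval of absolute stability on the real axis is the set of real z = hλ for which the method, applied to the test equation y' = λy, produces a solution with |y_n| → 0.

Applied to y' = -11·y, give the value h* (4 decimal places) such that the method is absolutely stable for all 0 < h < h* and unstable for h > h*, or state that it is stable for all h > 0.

With y'=λy (z=hλ):
  y_{n+1} = y_n + z·[2/5·y_n + 3/5·y_{n+1}] ⇒ (1 − 3/5z)y_{n+1} = (1 + 2/5z)y_n
  ⇒ R(z) = (1 + 2/5z)/(1 − 3/5z).

Boundary: |R(x)|=1, x<0.
x=-0.93: |R|=0.4031
x=-2: |R|=0.0909
x=-10: |R|=0.4286
x=-100: |R|=0.6393
θ=3/5≥1/2 ⇒ |1+2/5x|<|1−3/5x| ∀x<0 ⇒ unbounded interval.

unbounded; (−∞, 0). Any h>0 works for λ=-11.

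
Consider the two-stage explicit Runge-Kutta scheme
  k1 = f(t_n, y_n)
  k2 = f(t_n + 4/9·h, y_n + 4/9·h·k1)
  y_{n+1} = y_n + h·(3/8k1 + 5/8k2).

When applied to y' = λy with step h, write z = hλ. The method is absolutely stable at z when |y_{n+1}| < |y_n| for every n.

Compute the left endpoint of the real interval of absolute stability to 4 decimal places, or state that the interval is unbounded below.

Test eqn y'=λy, z=hλ:
  k1=λy_n ⇒ h·k1=z·y_n;  k2=λ(1+4/9z)y_n ⇒ h·k2=z(1+4/9z)y_n
  y_{n+1}/y_n = 1 + 3/8z + 5/8z(1+4/9z) = 1 + z + 5/18z²
  Hence R(z) = 1 + z + 5/18z².

Need |R(x)|<1, x<0.
x=-0.56: |R|=0.5271
R=1: x+5/18x²=0 ⇒ x=−18/5=-3.6000; min R=1−1/(4·5/18)=0.1000>−1
Confirm numerically:
  x=-3.459: |R|=0.86452 <1
  x=-3.095: |R|=0.56584 <1
  x=-2.817: |R|=0.38730 <1
  x=-1.615: |R|=0.10951 <1
  x=-4.117: |R|=1.59125 >1
  x=-4.084: |R|=1.54907 >1
  x=-3.818: |R|=1.23120 >1
So |R|<1 on (-3.6000, 0).

z* = -3.6000.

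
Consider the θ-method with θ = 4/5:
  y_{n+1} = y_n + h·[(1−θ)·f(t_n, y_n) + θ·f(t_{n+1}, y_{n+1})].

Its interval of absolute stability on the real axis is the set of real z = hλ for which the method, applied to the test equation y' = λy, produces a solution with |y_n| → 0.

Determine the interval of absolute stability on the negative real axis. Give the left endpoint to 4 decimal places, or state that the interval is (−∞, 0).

On y'=λy, z=hλ:
  y_{n+1} = y_n + z·[1/5·y_n + 4/5·y_{n+1}] ⇒ (1 − 4/5z)y_{n+1} = (1 + 1/5z)y_n
  R(z) = (1 + 1/5z)/(1 − 4/5z).

Boundary: |R(x)|=1, x<0.
x=-1.37: |R|=0.3464
x=-2: |R|=0.2308
x=-10: |R|=0.1111
x=-100: |R|=0.2346
θ=4/5≥1/2 ⇒ |1+1/5x|<|1−4/5x| ∀x<0 ⇒ stable on all of ℝ⁻.

unbounded; (−∞, 0).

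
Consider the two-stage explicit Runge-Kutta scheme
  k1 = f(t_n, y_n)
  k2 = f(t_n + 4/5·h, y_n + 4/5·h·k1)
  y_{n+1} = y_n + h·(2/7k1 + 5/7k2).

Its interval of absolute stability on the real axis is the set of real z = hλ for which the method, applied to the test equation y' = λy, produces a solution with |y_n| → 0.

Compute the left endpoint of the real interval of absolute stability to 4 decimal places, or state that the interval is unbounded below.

Set f=λy, z=hλ:
  k1=λy_n ⇒ h·k1=z·y_n;  k2=λ(1+4/5z)y_n ⇒ h·k2=z(1+4/5z)y_n
  y_{n+1}/y_n = 1 + 2/7z + 5/7z(1+4/5z) = 1 + z + 4/7z²
  ⇒ R(z) = 1 + z + 4/7z².

Solve |R(x)|<1 on ℝ⁻.
x=-0.63: |R|=0.5968
R=1: x+4/7x²=0 ⇒ x=−7/4=-1.7500; min R=1−1/(4·4/7)=0.5625>−1
Confirm numerically:
  x=-1.196: |R|=0.62138 <1
  x=-1.008: |R|=0.57261 <1
  x=-0.869: |R|=0.56252 <1
  x=-2.312: |R|=1.74248 >1
  x=-2.264: |R|=1.66497 >1
Stable set (-1.7500, 0).

z* = -1.7500.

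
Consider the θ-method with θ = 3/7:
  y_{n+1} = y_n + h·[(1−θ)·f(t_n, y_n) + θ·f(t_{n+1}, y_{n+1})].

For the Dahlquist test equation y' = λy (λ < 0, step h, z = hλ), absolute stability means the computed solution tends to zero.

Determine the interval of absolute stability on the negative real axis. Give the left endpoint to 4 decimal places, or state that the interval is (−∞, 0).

On y'=λy, z=hλ:
  y_{n+1} = y_n + z·[4/7·y_n + 3/7·y_{n+1}] ⇒ (1 − 3/7z)y_{n+1} = (1 + 4/7z)y_n
  Hence R(z) = (1 + 4/7z)/(1 − 3/7z).

Solve |R(x)|<1 on ℝ⁻.
x=-1.73: |R|=0.0066
R=−1: 1+4/7x = −1+3/7x ⇒ -1/7x=2 ⇒ x=2/(-1/7)=-14.0000
Confirm numerically:
  x=-9.691: |R|=0.88055 <1
  x=-7.888: |R|=0.80068 <1
  x=-7.427: |R|=0.77552 <1
  x=-6.895: |R|=0.74336 <1
  x=-14.511: |R|=1.01011 >1
  x=-14.256: |R|=1.00514 >1
Interval (-14.0000, 0).

(-14.0000, 0).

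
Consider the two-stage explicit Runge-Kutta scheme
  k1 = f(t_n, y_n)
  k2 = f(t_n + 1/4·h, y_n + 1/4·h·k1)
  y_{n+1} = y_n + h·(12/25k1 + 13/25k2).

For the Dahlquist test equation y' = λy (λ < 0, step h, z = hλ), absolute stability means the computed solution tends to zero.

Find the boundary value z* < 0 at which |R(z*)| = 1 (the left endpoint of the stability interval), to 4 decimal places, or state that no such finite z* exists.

z* = -7.6923.

With y'=λy (z=hλ):
  k1=λy_n ⇒ h·k1=z·y_n;  k2=λ(1+1/4z)y_n ⇒ h·k2=z(1+1/4z)y_n
  y_{n+1}/y_n = 1 + 12/25z + 13/25z(1+1/4z) = 1 + z + 13/100z²
  Hence R(z) = 1 + z + 13/100z².

Solve |R(x)|<1 on ℝ⁻.
x=-1.39: |R|=0.1388
R=1: x+13/100x²=0 ⇒ x=−100/13=-7.6923; min R=1−1/(4·13/100)=-0.9231>−1
Confirm numerically:
  x=-6.480: |R|=0.02125 <1
  x=-4.640: |R|=0.84115 <1
  x=-3.297: |R|=0.88387 <1
  x=-8.156: |R|=1.49164 >1
  x=-7.801: |R|=1.11023 >1
Stable set (-7.6923, 0).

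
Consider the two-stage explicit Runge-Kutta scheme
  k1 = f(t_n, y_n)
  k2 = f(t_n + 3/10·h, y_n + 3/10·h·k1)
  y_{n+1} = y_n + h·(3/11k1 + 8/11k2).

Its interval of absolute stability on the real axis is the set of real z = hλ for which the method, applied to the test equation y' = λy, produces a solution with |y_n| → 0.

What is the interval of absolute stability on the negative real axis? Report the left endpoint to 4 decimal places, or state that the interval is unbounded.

z∈(-4.5833,0).

On y'=λy, z=hλ:
  k1=λy_n ⇒ h·k1=z·y_n;  k2=λ(1+3/10z)y_n ⇒ h·k2=z(1+3/10z)y_n
  y_{n+1}/y_n = 1 + 3/11z + 8/11z(1+3/10z) = 1 + z + 12/55z²
  R(z) = 1 + z + 12/55z².

Boundary: |R(x)|=1, x<0.
x=-0.63: |R|=0.4566
R=1: x+12/55x²=0 ⇒ x=−55/12=-4.5833; min R=1−1/(4·12/55)=-0.1458>−1
Confirm numerically:
  x=-3.332: |R|=0.09030 <1
  x=-2.509: |R|=0.13553 <1
  x=-2.103: |R|=0.13807 <1
  x=-5.047: |R|=1.51057 >1
  x=-4.769: |R|=1.19319 >1
  x=-4.673: |R|=1.09142 >1
Stable set (-4.5833, 0).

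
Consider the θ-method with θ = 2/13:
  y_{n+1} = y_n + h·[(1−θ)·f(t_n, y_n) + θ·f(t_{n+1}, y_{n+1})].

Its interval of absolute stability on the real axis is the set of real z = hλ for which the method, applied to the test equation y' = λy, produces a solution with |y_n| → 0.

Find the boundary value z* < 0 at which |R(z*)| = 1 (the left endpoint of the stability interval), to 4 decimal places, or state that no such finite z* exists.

z* = -2.8889.

On y'=λy, z=hλ:
  y_{n+1} = y_n + z·[11/13·y_n + 2/13·y_{n+1}] ⇒ (1 − 2/13z)y_{n+1} = (1 + 11/13z)y_n
  Hence R(z) = (1 + 11/13z)/(1 − 2/13z).

Solve |R(x)|<1 on ℝ⁻.
x=-0.49: |R|=0.5443
R=−1: 1+11/13x = −1+2/13x ⇒ -9/13x=2 ⇒ x=2/(-9/13)=-2.8889
Confirm numerically:
  x=-2.827: |R|=0.97014 <1
  x=-2.601: |R|=0.85765 <1
  x=-1.743: |R|=0.37444 <1
  x=-1.517: |R|=0.22995 <1
  x=-3.389: |R|=1.22758 >1
  x=-3.100: |R|=1.09896 >1
  x=-3.074: |R|=1.08701 >1
Stable set (-2.8889, 0).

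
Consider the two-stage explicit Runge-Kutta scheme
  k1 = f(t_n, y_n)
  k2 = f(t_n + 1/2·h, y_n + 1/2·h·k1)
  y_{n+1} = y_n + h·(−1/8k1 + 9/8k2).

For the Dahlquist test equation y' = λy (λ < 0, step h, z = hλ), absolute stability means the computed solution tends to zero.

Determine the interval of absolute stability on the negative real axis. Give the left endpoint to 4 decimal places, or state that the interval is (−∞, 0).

z∈(-1.7778,0).

Set f=λy, z=hλ:
  k1=λy_n ⇒ h·k1=z·y_n;  k2=λ(1+1/2z)y_n ⇒ h·k2=z(1+1/2z)y_n
  y_{n+1}/y_n = 1 − 1/8z + 9/8z(1+1/2z) = 1 + z + 9/16z²
  R(z) = 1 + z + 9/16z².

Solve |R(x)|<1 on ℝ⁻.
x=-0.38: |R|=0.7012
R=1: x+9/16x²=0 ⇒ x=−16/9=-1.7778; min R=1−1/(4·9/16)=0.5556>−1
Confirm numerically:
  x=-1.537: |R|=0.79183 <1
  x=-1.435: |R|=0.72331 <1
  x=-0.723: |R|=0.57104 <1
  x=-2.013: |R|=1.26635 >1
  x=-1.805: |R|=1.02764 >1
So |R|<1 on (-1.7778, 0).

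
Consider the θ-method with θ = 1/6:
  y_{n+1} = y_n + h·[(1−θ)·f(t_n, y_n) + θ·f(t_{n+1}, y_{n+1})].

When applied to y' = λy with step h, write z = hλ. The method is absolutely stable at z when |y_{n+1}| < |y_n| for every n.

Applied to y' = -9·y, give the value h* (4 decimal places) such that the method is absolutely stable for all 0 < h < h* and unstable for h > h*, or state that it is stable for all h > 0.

(-3.0000,0); λ=-9 ⇒ h* = (3)/9 = 0.3333.

With y'=λy (z=hλ):
  y_{n+1} = y_n + z·[5/6·y_n + 1/6·y_{n+1}] ⇒ (1 − 1/6z)y_{n+1} = (1 + 5/6z)y_n
  so R(z) = (1 + 5/6z)/(1 − 1/6z).

Boundary: |R(x)|=1, x<0.
x=-0.9: |R|=0.2174
R=−1: 1+5/6x = −1+1/6x ⇒ -2/3x=2 ⇒ x=2/(-2/3)=-3.0000
Confirm numerically:
  x=-2.974: |R|=0.98841 <1
  x=-2.040: |R|=0.52239 <1
  x=-1.867: |R|=0.42392 <1
  x=-1.239: |R|=0.02694 <1
  x=-3.429: |R|=1.18199 >1
  x=-3.098: |R|=1.04309 >1
Interval (-3.0000, 0).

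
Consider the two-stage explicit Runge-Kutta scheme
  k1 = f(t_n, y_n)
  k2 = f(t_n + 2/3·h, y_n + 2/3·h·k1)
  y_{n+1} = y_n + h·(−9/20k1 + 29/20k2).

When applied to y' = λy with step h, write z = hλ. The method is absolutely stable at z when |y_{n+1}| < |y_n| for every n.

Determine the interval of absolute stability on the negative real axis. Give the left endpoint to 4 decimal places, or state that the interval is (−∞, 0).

On y'=λy, z=hλ:
  k1=λy_n ⇒ h·k1=z·y_n;  k2=λ(1+2/3z)y_n ⇒ h·k2=z(1+2/3z)y_n
  y_{n+1}/y_n = 1 − 9/20z + 29/20z(1+2/3z) = 1 + z + 29/30z²
  R(z) = 1 + z + 29/30z².

Find x<0 with |R(x)|<1.
x=-0.6: |R|=0.7480
R=1: x+29/30x²=0 ⇒ x=−30/29=-1.0345; min R=1−1/(4·29/30)=0.7414>−1
Confirm numerically:
  x=-0.930: |R|=0.90607 <1
  x=-0.877: |R|=0.86649 <1
  x=-0.646: |R|=0.75741 <1
  x=-0.503: |R|=0.74158 <1
  x=-1.357: |R|=1.42307 >1
  x=-1.248: |R|=1.25759 >1
  x=-1.103: |R|=1.07306 >1
So |R|<1 on (-1.0345, 0).

z∈(-1.0345,0).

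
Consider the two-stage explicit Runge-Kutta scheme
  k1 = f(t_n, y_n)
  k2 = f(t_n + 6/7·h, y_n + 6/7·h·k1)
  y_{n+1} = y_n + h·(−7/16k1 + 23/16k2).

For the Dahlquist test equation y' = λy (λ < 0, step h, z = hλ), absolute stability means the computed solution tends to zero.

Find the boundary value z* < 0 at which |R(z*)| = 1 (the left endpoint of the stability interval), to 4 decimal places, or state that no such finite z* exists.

Set f=λy, z=hλ:
  k1=λy_n ⇒ h·k1=z·y_n;  k2=λ(1+6/7z)y_n ⇒ h·k2=z(1+6/7z)y_n
  y_{n+1}/y_n = 1 − 7/16z + 23/16z(1+6/7z) = 1 + z + 69/56z²
  ⇒ R(z) = 1 + z + 69/56z².

Need |R(x)|<1, x<0.
x=-0.52: |R|=0.8132
R=1: x+69/56x²=0 ⇒ x=−56/69=-0.8116; min R=1−1/(4·69/56)=0.7971>−1
Confirm numerically:
  x=-0.770: |R|=0.96054 <1
  x=-0.697: |R|=0.90159 <1
  x=-0.643: |R|=0.86643 <1
  x=-0.627: |R|=0.85739 <1
  x=-1.180: |R|=1.53564 >1
  x=-1.053: |R|=1.31321 >1
  x=-0.875: |R|=1.06836 >1
Interval (-0.8116, 0).

z* = -0.8116.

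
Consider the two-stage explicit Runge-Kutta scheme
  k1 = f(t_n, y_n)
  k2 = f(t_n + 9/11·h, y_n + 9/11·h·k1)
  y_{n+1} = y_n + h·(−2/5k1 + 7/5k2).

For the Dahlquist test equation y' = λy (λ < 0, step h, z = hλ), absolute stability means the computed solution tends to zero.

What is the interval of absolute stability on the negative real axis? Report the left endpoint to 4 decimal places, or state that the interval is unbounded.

(-0.8730, 0).

With y'=λy (z=hλ):
  k1=λy_n ⇒ h·k1=z·y_n;  k2=λ(1+9/11z)y_n ⇒ h·k2=z(1+9/11z)y_n
  y_{n+1}/y_n = 1 − 2/5z + 7/5z(1+9/11z) = 1 + z + 63/55z²
  Hence R(z) = 1 + z + 63/55z².

Boundary: |R(x)|=1, x<0.
x=-1.49: |R|=2.0530
R=1: x+63/55x²=0 ⇒ x=−55/63=-0.8730; min R=1−1/(4·63/55)=0.7817>−1
Confirm numerically:
  x=-0.846: |R|=0.97382 <1
  x=-0.758: |R|=0.90014 <1
  x=-0.722: |R|=0.87511 <1
  x=-0.636: |R|=0.82733 <1
  x=-1.403: |R|=1.85172 >1
  x=-0.959: |R|=1.09445 >1
Stable set (-0.8730, 0).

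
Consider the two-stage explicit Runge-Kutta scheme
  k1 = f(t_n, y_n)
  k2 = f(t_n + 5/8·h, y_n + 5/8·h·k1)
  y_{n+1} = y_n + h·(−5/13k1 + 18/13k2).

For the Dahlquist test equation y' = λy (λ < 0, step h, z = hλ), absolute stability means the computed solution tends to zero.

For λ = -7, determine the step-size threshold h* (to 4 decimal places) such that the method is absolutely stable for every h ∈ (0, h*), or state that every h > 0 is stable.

On y'=λy, z=hλ:
  k1=λy_n ⇒ h·k1=z·y_n;  k2=λ(1+5/8z)y_n ⇒ h·k2=z(1+5/8z)y_n
  y_{n+1}/y_n = 1 − 5/13z + 18/13z(1+5/8z) = 1 + z + 45/52z²
  ⇒ R(z) = 1 + z + 45/52z².

Need |R(x)|<1, x<0.
x=-0.54: |R|=0.7123
R=1: x+45/52x²=0 ⇒ x=−52/45=-1.1556; min R=1−1/(4·45/52)=0.7111>−1
Confirm numerically:
  x=-1.019: |R|=0.87958 <1
  x=-0.810: |R|=0.75778 <1
  x=-0.670: |R|=0.71847 <1
  x=-0.667: |R|=0.71800 <1
  x=-1.540: |R|=1.51235 >1
  x=-1.356: |R|=1.23521 >1
Interval (-1.1556, 0).

(-1.1556,0); λ=-7 ⇒ h* = (52/45)/7 = 0.1651.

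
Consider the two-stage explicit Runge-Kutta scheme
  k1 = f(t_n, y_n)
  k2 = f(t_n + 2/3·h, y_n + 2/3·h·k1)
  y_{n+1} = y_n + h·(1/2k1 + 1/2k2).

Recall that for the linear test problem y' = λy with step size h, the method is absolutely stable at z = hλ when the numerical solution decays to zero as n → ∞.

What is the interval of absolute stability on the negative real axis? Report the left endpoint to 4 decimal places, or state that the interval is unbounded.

z∈(-3.0000,0).

On y'=λy, z=hλ:
  k1=λy_n ⇒ h·k1=z·y_n;  k2=λ(1+2/3z)y_n ⇒ h·k2=z(1+2/3z)y_n
  y_{n+1}/y_n = 1 + 1/2z + 1/2z(1+2/3z) = 1 + z + 1/3z²
  ⇒ R(z) = 1 + z + 1/3z².

Need |R(x)|<1, x<0.
x=-1.66: |R|=0.2585
R=1: x+1/3x²=0 ⇒ x=−3=-3.0000; min R=1−1/(4·1/3)=0.2500>−1
Confirm numerically:
  x=-2.668: |R|=0.70474 <1
  x=-2.571: |R|=0.63235 <1
  x=-2.392: |R|=0.51522 <1
  x=-3.519: |R|=1.60879 >1
  x=-3.480: |R|=1.55680 >1
  x=-3.462: |R|=1.53315 >1
So |R|<1 on (-3.0000, 0).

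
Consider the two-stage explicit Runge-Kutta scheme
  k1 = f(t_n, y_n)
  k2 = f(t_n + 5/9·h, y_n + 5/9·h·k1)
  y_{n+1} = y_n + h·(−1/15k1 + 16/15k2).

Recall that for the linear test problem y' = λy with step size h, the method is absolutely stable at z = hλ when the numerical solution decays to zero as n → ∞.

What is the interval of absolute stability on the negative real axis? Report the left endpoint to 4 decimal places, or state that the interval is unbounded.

With y'=λy (z=hλ):
  k1=λy_n ⇒ h·k1=z·y_n;  k2=λ(1+5/9z)y_n ⇒ h·k2=z(1+5/9z)y_n
  y_{n+1}/y_n = 1 − 1/15z + 16/15z(1+5/9z) = 1 + z + 16/27z²
  R(z) = 1 + z + 16/27z².

Solve |R(x)|<1 on ℝ⁻.
x=-1.09: |R|=0.6141
R=1: x+16/27x²=0 ⇒ x=−27/16=-1.6875; min R=1−1/(4·16/27)=0.5781>−1
Confirm numerically:
  x=-1.584: |R|=0.90285 <1
  x=-1.488: |R|=0.82409 <1
  x=-0.999: |R|=0.59241 <1
  x=-2.062: |R|=1.45761 >1
  x=-1.889: |R|=1.22556 >1
Interval (-1.6875, 0).

(-1.6875, 0).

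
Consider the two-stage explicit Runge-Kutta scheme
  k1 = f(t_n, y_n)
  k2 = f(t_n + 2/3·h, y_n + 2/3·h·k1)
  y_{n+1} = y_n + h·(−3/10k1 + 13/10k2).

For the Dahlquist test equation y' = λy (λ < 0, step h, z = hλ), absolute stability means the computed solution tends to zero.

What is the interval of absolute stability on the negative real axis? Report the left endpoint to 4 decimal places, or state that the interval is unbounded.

With y'=λy (z=hλ):
  k1=λy_n ⇒ h·k1=z·y_n;  k2=λ(1+2/3z)y_n ⇒ h·k2=z(1+2/3z)y_n
  y_{n+1}/y_n = 1 − 3/10z + 13/10z(1+2/3z) = 1 + z + 13/15z²
  so R(z) = 1 + z + 13/15z².

Find x<0 with |R(x)|<1.
x=-0.75: |R|=0.7375
R=1: x+13/15x²=0 ⇒ x=−15/13=-1.1538; min R=1−1/(4·13/15)=0.7115>−1
Confirm numerically:
  x=-1.033: |R|=0.89181 <1
  x=-0.764: |R|=0.74187 <1
  x=-0.610: |R|=0.71249 <1
  x=-1.655: |R|=1.71882 >1
  x=-1.330: |R|=1.20305 >1
So |R|<1 on (-1.1538, 0).

(-1.1538, 0).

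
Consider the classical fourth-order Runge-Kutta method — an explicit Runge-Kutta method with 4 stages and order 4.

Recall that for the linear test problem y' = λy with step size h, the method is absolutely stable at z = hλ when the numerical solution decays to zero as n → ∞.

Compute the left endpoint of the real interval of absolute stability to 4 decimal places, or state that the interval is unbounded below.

On y'=λy, z=hλ:
  order 4, 4-stage ⇒ R(z)=1+z+z^2/2+z^3/6+z^4/24
  (e.g. R(-1.24)=0.30954, |R|=0.30954)

Boundary: |R(x)|=1, x<0.
x=-1.24: |R|=0.3095
|R(-2.31)|=0.4901 |R(-1.16)|=0.3281 |R(-1.15)|=0.3306
Bisect:
  x_lo=-3.6410 |R|=3.2656  x_hi=-0.1863 |R|=0.8300
  mid=-1.91368 |R|=0.30818 →hi
  mid=-2.77736 |R|=0.98811 →hi
  mid=-3.20920 |R|=1.85125 →lo
  mid=-2.99328 |R|=1.36162 →lo
  mid=-2.88532 |R|=1.16159 →lo
  mid=-2.83134 |R|=1.07168 →lo
  mid=-2.80435 |R|=1.02912 →lo
  mid=-2.79086 |R|=1.00842 →lo
  mid=-2.78411 |R|=0.99822 →hi
  mid=-2.78748 |R|=1.00331 →lo
  ...
  [-2.78537,-2.78516] ⇒ x*=-2.7853
Stable set (-2.7853, 0).

left endpoint -2.7853.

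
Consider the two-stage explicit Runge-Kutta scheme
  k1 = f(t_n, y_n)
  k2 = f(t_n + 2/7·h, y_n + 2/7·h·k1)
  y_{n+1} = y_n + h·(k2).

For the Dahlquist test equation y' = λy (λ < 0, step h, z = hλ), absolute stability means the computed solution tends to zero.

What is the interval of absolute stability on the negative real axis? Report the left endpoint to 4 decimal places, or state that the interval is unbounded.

Test eqn y'=λy, z=hλ:
  k1=λy_n ⇒ h·k1=z·y_n;  k2=λ(1+2/7z)y_n ⇒ h·k2=z(1+2/7z)y_n
  y_{n+1}/y_n = 1 + z(1+2/7z) = 1 + z + 2/7z²
  so R(z) = 1 + z + 2/7z².

Boundary: |R(x)|=1, x<0.
x=-1.1: |R|=0.2457
R=1: x+2/7x²=0 ⇒ x=−7/2=-3.5000; min R=1−1/(4·2/7)=0.1250>−1
Confirm numerically:
  x=-3.414: |R|=0.91611 <1
  x=-3.383: |R|=0.88691 <1
  x=-2.411: |R|=0.24983 <1
  x=-3.711: |R|=1.22372 >1
  x=-3.590: |R|=1.09231 >1
Stable set (-3.5000, 0).

(-3.5000, 0).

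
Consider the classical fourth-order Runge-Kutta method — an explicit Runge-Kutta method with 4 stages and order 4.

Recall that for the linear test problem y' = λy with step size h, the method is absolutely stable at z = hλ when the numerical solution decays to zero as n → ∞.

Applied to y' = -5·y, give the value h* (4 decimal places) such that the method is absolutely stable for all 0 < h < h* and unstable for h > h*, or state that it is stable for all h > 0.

With y'=λy (z=hλ):
  order 4, 4-stage ⇒ R(z)=1+z+z^2/2+z^3/6+z^4/24
  (e.g. R(-1.36)=0.28810, |R|=0.28810)

Solve |R(x)|<1 on ℝ⁻.
x=-1.36: |R|=0.2881
|R(-2.53)|=0.6786 |R(-2.19)|=0.4159 |R(-1.68)|=0.2728
Bisect:
  x_lo=-3.5888 |R|=3.0591  x_hi=-0.3796 |R|=0.6842
  mid=-1.98419 |R|=0.32819 →hi
  mid=-2.78652 |R|=1.00184 →lo
  mid=-2.38535 |R|=0.54649 →hi
  mid=-2.58593 |R|=0.73874 →hi
  mid=-2.68622 |R|=0.86062 →hi
  mid=-2.73637 |R|=0.92871 →hi
  mid=-2.76144 |R|=0.96463 →hi
  mid=-2.77398 |R|=0.98307 →hi
  mid=-2.78025 |R|=0.99242 →hi
  ...
  [-2.78534,-2.78514] ⇒ x*=-2.7853
Interval (-2.7853, 0).

(-2.7853,0); λ=-5 ⇒ h* = 0.5571.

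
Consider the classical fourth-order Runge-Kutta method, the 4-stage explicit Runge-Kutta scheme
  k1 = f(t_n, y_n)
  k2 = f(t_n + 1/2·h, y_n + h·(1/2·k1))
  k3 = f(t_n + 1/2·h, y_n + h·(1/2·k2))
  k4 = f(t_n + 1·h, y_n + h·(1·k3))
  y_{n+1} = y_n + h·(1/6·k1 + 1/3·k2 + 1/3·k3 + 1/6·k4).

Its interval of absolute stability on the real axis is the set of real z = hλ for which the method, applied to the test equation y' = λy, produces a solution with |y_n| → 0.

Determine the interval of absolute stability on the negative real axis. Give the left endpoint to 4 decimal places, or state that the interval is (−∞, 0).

With y'=λy (z=hλ):
  order 4, 4-stage ⇒ R(z)=1+z+z^2/2+z^3/6+z^4/24
  (e.g. R(-1.39)=0.28399, |R|=0.28399)

Find x<0 with |R(x)|<1.
x=-1.39: |R|=0.2840
|R(-2.79)|=1.0071 |R(-0.76)|=0.4695 |R(-0.51)|=0.6008
Bisect:
  x_lo=-3.1653 |R|=1.7413  x_hi=-0.3555 |R|=0.7009
  mid=-1.76040 |R|=0.28002 →hi
  mid=-2.46286 |R|=0.61318 →hi
  mid=-2.81408 |R|=1.04428 →lo
  mid=-2.63847 |R|=0.80028 →hi
  mid=-2.72628 |R|=0.91461 →hi
  mid=-2.77018 |R|=0.97745 →hi
  mid=-2.79213 |R|=1.01036 →lo
  mid=-2.78116 |R|=0.99378 →hi
  ...
  [-2.78544,-2.78527] ⇒ x*=-2.7853
Stable set (-2.7853, 0).

(-2.7853, 0).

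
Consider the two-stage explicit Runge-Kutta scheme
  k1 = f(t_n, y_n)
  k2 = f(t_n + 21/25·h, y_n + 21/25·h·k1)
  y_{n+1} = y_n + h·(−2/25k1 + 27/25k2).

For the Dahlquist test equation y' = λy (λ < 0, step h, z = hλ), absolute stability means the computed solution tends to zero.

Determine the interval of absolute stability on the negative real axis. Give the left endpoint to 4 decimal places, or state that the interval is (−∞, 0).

(-1.1023, 0).

With y'=λy (z=hλ):
  k1=λy_n ⇒ h·k1=z·y_n;  k2=λ(1+21/25z)y_n ⇒ h·k2=z(1+21/25z)y_n
  y_{n+1}/y_n = 1 − 2/25z + 27/25z(1+21/25z) = 1 + z + 567/625z²
  so R(z) = 1 + z + 567/625z².

Solve |R(x)|<1 on ℝ⁻.
x=-0.65: |R|=0.7333
R=1: x+567/625x²=0 ⇒ x=−625/567=-1.1023; min R=1−1/(4·567/625)=0.7244>−1
Confirm numerically:
  x=-0.835: |R|=0.79752 <1
  x=-0.718: |R|=0.74968 <1
  x=-0.462: |R|=0.73164 <1
  x=-1.540: |R|=1.61152 >1
  x=-1.449: |R|=1.45576 >1
  x=-1.330: |R|=1.27475 >1
Stable set (-1.1023, 0).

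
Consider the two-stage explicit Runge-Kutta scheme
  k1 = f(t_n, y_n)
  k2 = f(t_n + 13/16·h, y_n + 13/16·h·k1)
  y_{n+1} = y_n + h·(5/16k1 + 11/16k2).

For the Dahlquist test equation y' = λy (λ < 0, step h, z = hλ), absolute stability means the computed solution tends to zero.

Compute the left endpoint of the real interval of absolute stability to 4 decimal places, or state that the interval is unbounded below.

z* = -1.7902.

On y'=λy, z=hλ:
  k1=λy_n ⇒ h·k1=z·y_n;  k2=λ(1+13/16z)y_n ⇒ h·k2=z(1+13/16z)y_n
  y_{n+1}/y_n = 1 + 5/16z + 11/16z(1+13/16z) = 1 + z + 143/256z²
  so R(z) = 1 + z + 143/256z².

Need |R(x)|<1, x<0.
x=-1.11: |R|=0.5782
R=1: x+143/256x²=0 ⇒ x=−256/143=-1.7902; min R=1−1/(4·143/256)=0.5524>−1
Confirm numerically:
  x=-1.688: |R|=0.90363 <1
  x=-1.403: |R|=0.69654 <1
  x=-1.052: |R|=0.56620 <1
  x=-1.908: |R|=1.12554 >1
  x=-1.888: |R|=1.10313 >1
Interval (-1.7902, 0).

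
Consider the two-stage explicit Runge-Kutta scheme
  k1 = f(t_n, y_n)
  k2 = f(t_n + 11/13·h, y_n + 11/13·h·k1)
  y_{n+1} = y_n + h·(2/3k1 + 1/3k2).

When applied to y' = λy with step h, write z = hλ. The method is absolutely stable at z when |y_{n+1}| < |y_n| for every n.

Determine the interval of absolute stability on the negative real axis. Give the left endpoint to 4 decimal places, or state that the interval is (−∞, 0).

Set f=λy, z=hλ:
  k1=λy_n ⇒ h·k1=z·y_n;  k2=λ(1+11/13z)y_n ⇒ h·k2=z(1+11/13z)y_n
  y_{n+1}/y_n = 1 + 2/3z + 1/3z(1+11/13z) = 1 + z + 11/39z²
  Hence R(z) = 1 + z + 11/39z².

Need |R(x)|<1, x<0.
x=-1.37: |R|=0.1594
R=1: x+11/39x²=0 ⇒ x=−39/11=-3.5455; min R=1−1/(4·11/39)=0.1136>−1
Confirm numerically:
  x=-3.290: |R|=0.76295 <1
  x=-3.244: |R|=0.72418 <1
  x=-1.768: |R|=0.11364 <1
  x=-4.142: |R|=1.69692 >1
  x=-4.123: |R|=1.67163 >1
Interval (-3.5455, 0).

(-3.5455, 0).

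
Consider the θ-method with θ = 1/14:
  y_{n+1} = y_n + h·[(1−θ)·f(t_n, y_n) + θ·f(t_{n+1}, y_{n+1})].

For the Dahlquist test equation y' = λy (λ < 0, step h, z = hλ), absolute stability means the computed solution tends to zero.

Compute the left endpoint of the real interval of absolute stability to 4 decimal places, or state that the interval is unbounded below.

z* = -2.3333.

On y'=λy, z=hλ:
  y_{n+1} = y_n + z·[13/14·y_n + 1/14·y_{n+1}] ⇒ (1 − 1/14z)y_{n+1} = (1 + 13/14z)y_n
  so R(z) = (1 + 13/14z)/(1 − 1/14z).

Boundary: |R(x)|=1, x<0.
x=-1.23: |R|=0.1307
R=−1: 1+13/14x = −1+1/14x ⇒ -6/7x=2 ⇒ x=2/(-6/7)=-2.3333
Confirm numerically:
  x=-2.011: |R|=0.75842 <1
  x=-2.007: |R|=0.75536 <1
  x=-1.896: |R|=0.66985 <1
  x=-1.718: |R|=0.53022 <1
  x=-2.769: |R|=1.31177 >1
  x=-2.621: |R|=1.20769 >1
Stable set (-2.3333, 0).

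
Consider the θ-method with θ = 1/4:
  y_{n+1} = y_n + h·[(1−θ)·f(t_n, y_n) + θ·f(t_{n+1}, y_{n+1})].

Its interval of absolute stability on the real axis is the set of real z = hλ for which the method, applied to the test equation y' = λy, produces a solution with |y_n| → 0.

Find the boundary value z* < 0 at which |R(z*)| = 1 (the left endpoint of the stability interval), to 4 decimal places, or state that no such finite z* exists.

With y'=λy (z=hλ):
  y_{n+1} = y_n + z·[3/4·y_n + 1/4·y_{n+1}] ⇒ (1 − 1/4z)y_{n+1} = (1 + 3/4z)y_n
  R(z) = (1 + 3/4z)/(1 − 1/4z).

Solve |R(x)|<1 on ℝ⁻.
x=-1.7: |R|=0.1930
R=−1: 1+3/4x = −1+1/4x ⇒ -1/2x=2 ⇒ x=2/(-1/2)=-4.0000
Confirm numerically:
  x=-3.063: |R|=0.73467 <1
  x=-2.875: |R|=0.67273 <1
  x=-2.770: |R|=0.63663 <1
  x=-2.404: |R|=0.50156 <1
  x=-4.462: |R|=1.10919 >1
  x=-4.396: |R|=1.09433 >1
Interval (-4.0000, 0).

left endpoint -4.0000.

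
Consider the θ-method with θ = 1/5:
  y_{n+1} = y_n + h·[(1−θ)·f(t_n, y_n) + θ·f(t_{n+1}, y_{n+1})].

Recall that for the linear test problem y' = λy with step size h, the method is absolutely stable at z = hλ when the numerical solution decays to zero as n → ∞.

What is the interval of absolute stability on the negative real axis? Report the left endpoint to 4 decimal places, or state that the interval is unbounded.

z∈(-3.3333,0).

On y'=λy, z=hλ:
  y_{n+1} = y_n + z·[4/5·y_n + 1/5·y_{n+1}] ⇒ (1 − 1/5z)y_{n+1} = (1 + 4/5z)y_n
  ⇒ R(z) = (1 + 4/5z)/(1 − 1/5z).

Boundary: |R(x)|=1, x<0.
x=-0.43: |R|=0.6041
R=−1: 1+4/5x = −1+1/5x ⇒ -3/5x=2 ⇒ x=2/(-3/5)=-3.3333
Confirm numerically:
  x=-3.126: |R|=0.92346 <1
  x=-3.036: |R|=0.88900 <1
  x=-2.653: |R|=0.73331 <1
  x=-1.934: |R|=0.39458 <1
  x=-3.834: |R|=1.17002 >1
  x=-3.729: |R|=1.13598 >1
Interval (-3.3333, 0).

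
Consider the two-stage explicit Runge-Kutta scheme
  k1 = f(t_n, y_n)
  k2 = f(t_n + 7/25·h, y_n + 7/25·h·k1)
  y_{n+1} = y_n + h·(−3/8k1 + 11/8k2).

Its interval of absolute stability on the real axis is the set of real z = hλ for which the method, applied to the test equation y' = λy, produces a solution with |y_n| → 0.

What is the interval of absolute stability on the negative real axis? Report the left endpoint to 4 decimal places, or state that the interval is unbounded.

On y'=λy, z=hλ:
  k1=λy_n ⇒ h·k1=z·y_n;  k2=λ(1+7/25z)y_n ⇒ h·k2=z(1+7/25z)y_n
  y_{n+1}/y_n = 1 − 3/8z + 11/8z(1+7/25z) = 1 + z + 77/200z²
  so R(z) = 1 + z + 77/200z².

Solve |R(x)|<1 on ℝ⁻.
x=-1.39: |R|=0.3539
R=1: x+77/200x²=0 ⇒ x=−200/77=-2.5974; min R=1−1/(4·77/200)=0.3506>−1
Confirm numerically:
  x=-2.350: |R|=0.77616 <1
  x=-1.249: |R|=0.35160 <1
  x=-1.072: |R|=0.37044 <1
  x=-2.715: |R|=1.12292 >1
  x=-2.703: |R|=1.10989 >1
So |R|<1 on (-2.5974, 0).

(-2.5974, 0).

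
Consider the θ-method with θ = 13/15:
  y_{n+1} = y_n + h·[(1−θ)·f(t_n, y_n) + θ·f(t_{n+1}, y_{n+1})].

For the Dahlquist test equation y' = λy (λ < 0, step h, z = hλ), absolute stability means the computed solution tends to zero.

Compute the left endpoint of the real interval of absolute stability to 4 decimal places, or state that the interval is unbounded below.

interval (−∞, 0).

Test eqn y'=λy, z=hλ:
  y_{n+1} = y_n + z·[2/15·y_n + 13/15·y_{n+1}] ⇒ (1 − 13/15z)y_{n+1} = (1 + 2/15z)y_n
  Hence R(z) = (1 + 2/15z)/(1 − 13/15z).

Boundary: |R(x)|=1, x<0.
x=-1.03: |R|=0.4558
x=-2: |R|=0.2683
x=-10: |R|=0.0345
x=-100: |R|=0.1407
θ=13/15≥1/2 ⇒ |1+2/15x|<|1−13/15x| ∀x<0 ⇒ unbounded interval.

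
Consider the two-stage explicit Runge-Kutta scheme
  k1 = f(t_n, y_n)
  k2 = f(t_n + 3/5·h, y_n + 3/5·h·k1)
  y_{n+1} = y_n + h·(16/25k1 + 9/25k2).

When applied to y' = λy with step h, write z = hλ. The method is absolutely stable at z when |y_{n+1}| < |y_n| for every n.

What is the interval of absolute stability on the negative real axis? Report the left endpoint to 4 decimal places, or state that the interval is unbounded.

Set f=λy, z=hλ:
  k1=λy_n ⇒ h·k1=z·y_n;  k2=λ(1+3/5z)y_n ⇒ h·k2=z(1+3/5z)y_n
  y_{n+1}/y_n = 1 + 16/25z + 9/25z(1+3/5z) = 1 + z + 27/125z²
  ⇒ R(z) = 1 + z + 27/125z².

Need |R(x)|<1, x<0.
x=-0.93: |R|=0.2568
R=1: x+27/125x²=0 ⇒ x=−125/27=-4.6296; min R=1−1/(4·27/125)=-0.1574>−1
Confirm numerically:
  x=-4.277: |R|=0.67423 <1
  x=-2.613: |R|=0.13820 <1
  x=-2.237: |R|=0.15610 <1
  x=-5.011: |R|=1.41279 >1
  x=-4.859: |R|=1.24073 >1
  x=-4.719: |R|=1.09110 >1
Stable set (-4.6296, 0).

(-4.6296, 0).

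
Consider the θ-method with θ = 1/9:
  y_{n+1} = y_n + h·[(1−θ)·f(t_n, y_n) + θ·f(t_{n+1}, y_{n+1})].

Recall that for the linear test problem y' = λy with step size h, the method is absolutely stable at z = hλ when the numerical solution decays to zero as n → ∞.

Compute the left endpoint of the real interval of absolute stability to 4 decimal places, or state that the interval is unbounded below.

z* = -2.5714.

On y'=λy, z=hλ:
  y_{n+1} = y_n + z·[8/9·y_n + 1/9·y_{n+1}] ⇒ (1 − 1/9z)y_{n+1} = (1 + 8/9z)y_n
  R(z) = (1 + 8/9z)/(1 − 1/9z).

Need |R(x)|<1, x<0.
x=-1.53: |R|=0.3077
R=−1: 1+8/9x = −1+1/9x ⇒ -7/9x=2 ⇒ x=2/(-7/9)=-2.5714
Confirm numerically:
  x=-2.405: |R|=0.89785 <1
  x=-2.390: |R|=0.88850 <1
  x=-2.363: |R|=0.87160 <1
  x=-1.173: |R|=0.03775 <1
  x=-2.965: |R|=1.23025 >1
  x=-2.804: |R|=1.13792 >1
  x=-2.637: |R|=1.03944 >1
Interval (-2.5714, 0).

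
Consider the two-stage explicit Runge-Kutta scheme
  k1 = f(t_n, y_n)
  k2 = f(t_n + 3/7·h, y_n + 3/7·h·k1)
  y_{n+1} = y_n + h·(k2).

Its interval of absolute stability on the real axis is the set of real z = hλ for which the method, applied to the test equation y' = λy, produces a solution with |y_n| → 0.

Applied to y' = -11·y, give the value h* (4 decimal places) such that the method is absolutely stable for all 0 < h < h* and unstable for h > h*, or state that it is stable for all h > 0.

(-2.3333,0); λ=-11 ⇒ h* = (7/3)/11 = 0.2121.

With y'=λy (z=hλ):
  k1=λy_n ⇒ h·k1=z·y_n;  k2=λ(1+3/7z)y_n ⇒ h·k2=z(1+3/7z)y_n
  y_{n+1}/y_n = 1 + z(1+3/7z) = 1 + z + 3/7z²
  R(z) = 1 + z + 3/7z².

Find x<0 with |R(x)|<1.
x=-1.4: |R|=0.4400
R=1: x+3/7x²=0 ⇒ x=−7/3=-2.3333; min R=1−1/(4·3/7)=0.4167>−1
Confirm numerically:
  x=-2.156: |R|=0.83614 <1
  x=-1.947: |R|=0.67763 <1
  x=-1.548: |R|=0.47899 <1
  x=-1.045: |R|=0.42301 <1
  x=-2.798: |R|=1.55720 >1
  x=-2.701: |R|=1.42560 >1
  x=-2.609: |R|=1.30823 >1
Stable set (-2.3333, 0).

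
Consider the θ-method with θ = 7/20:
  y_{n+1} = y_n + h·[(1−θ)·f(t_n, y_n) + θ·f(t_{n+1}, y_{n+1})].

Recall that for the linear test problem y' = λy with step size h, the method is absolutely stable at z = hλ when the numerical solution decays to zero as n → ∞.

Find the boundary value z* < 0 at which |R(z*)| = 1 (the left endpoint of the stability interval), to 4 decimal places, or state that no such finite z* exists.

left endpoint -6.6667.

With y'=λy (z=hλ):
  y_{n+1} = y_n + z·[13/20·y_n + 7/20·y_{n+1}] ⇒ (1 − 7/20z)y_{n+1} = (1 + 13/20z)y_n
  Hence R(z) = (1 + 13/20z)/(1 − 7/20z).

Boundary: |R(x)|=1, x<0.
x=-1.27: |R|=0.1208
R=−1: 1+13/20x = −1+7/20x ⇒ -3/10x=2 ⇒ x=2/(-3/10)=-6.6667
Confirm numerically:
  x=-5.470: |R|=0.87682 <1
  x=-4.843: |R|=0.79700 <1
  x=-4.526: |R|=0.75148 <1
  x=-4.316: |R|=0.71911 <1
  x=-7.177: |R|=1.04359 >1
  x=-6.819: |R|=1.01349 >1
  x=-6.736: |R|=1.00619 >1
Stable set (-6.6667, 0).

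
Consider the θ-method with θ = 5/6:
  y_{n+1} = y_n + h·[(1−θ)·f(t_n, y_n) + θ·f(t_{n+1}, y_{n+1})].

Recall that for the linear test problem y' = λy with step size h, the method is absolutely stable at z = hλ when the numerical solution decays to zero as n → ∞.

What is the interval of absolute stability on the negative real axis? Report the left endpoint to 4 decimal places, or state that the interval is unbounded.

On y'=λy, z=hλ:
  y_{n+1} = y_n + z·[1/6·y_n + 5/6·y_{n+1}] ⇒ (1 − 5/6z)y_{n+1} = (1 + 1/6z)y_n
  ⇒ R(z) = (1 + 1/6z)/(1 − 5/6z).

Boundary: |R(x)|=1, x<0.
x=-0.71: |R|=0.5539
x=-2: |R|=0.2500
x=-10: |R|=0.0714
x=-100: |R|=0.1858
θ=5/6≥1/2 ⇒ |1+1/6x|<|1−5/6x| ∀x<0 ⇒ stable on all of ℝ⁻.

interval (−∞, 0).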